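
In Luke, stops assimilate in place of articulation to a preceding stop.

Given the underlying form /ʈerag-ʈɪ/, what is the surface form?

[ʈeragkɪ]

The rule targets /ʈ/ (voiceless retroflex stop), which sits after the trigger /g/ (velar).
Changing only its place to velar gives [k] — the voiceless velar stop.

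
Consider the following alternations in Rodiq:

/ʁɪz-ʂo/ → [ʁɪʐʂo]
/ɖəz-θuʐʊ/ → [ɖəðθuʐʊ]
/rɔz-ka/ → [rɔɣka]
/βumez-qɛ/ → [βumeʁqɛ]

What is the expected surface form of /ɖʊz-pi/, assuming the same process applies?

The data show regressive place assimilation: /z/ → [ʐ] before /ʂ/; /z/ → [ð] before /θ/; /z/ → [ɣ] before /k/; /z/ → [ʁ] before /q/. In each pair only place changes, matching the following consonant, while manner and voice stay constant.
The rule targets /z/ (voiced alveolar fricative), which sits before the trigger /p/ (bilabial).
A voiced bilabial fricative is [β], so the surface segment is [β].

[ɖʊβpi]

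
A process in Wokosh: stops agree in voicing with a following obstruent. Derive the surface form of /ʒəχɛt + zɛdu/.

/t/ is a voiceless alveolar stop. The following trigger /z/ is voiced, so /t/ must become voiced as well.
The voiced alveolar stop is [d], so /t/ → [d].

[ʒəχɛdzɛdu]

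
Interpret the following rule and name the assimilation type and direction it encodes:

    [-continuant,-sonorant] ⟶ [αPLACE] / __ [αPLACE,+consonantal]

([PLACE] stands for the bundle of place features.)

regressive place assimilation

The rule copies the place features (abbreviated [PLACE]) from the environment onto the target, so the assimilating feature is place.
The conditioning segment sits to the right of the focus bar, meaning the trigger follows the segment that changes — regressive assimilation.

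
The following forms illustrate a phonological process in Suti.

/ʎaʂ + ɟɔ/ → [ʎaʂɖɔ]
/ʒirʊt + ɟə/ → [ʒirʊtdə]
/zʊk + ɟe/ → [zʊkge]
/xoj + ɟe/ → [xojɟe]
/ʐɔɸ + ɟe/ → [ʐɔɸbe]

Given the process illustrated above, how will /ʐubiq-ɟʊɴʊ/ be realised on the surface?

[ʐubiqɢʊɴʊ]

The data show progressive place assimilation: /ɟ/ → [ɖ] after /ʂ/; /ɟ/ → [d] after /t/; /ɟ/ → [g] after /k/; /ɟ/ → [b] after /ɸ/. In each pair only place changes, matching the preceding consonant, while manner and voice stay constant.
No alternation appears in [xojɟe]: there the adjacent consonants already agree in place (/ɟ/ and /j/ are both palatal), so this form is consistent with the same rule.
The rule targets /ɟ/ (voiced palatal stop), which sits after the trigger /q/ (uvular).
Changing only its place to uvular gives [ɢ] — the voiced uvular stop.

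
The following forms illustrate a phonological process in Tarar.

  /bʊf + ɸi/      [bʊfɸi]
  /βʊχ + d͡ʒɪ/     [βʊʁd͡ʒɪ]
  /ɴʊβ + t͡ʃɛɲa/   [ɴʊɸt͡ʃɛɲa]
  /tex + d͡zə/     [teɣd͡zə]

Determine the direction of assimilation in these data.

Comparing underlying and surface forms, /χ/ → [ʁ] is the alternation; the neighbouring /d͡ʒ/ is constant.
/χ/ is voiceless while /d͡ʒ/ is voiced; the output [ʁ] is voiced, matching the trigger — so the feature that spreads is voicing.
The other alternating forms pattern the same way: /β/ → [ɸ] before /t͡ʃ/ (voiced → voiceless, matching voiceless); /x/ → [ɣ] before /d͡z/ (voiceless → voiced, matching voiced) — only voicing changes, and always toward the following segment.
Nothing changes in [bʊfɸi]: there the adjacent consonants already agree in voicing (/f/ and /ɸ/ are both voiceless), so this form is consistent with the same rule.
Since the segment that changes precedes the conditioning segment, the assimilation is regressive.

regressive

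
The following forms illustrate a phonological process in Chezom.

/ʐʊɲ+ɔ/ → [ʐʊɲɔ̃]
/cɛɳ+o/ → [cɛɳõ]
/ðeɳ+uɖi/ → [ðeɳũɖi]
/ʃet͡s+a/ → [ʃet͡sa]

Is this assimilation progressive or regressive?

progressive

The vowel /ɔ/ surfaces as nasalised [ɔ̃] next to the preceding nasal /ɲ/ — it has acquired the [+nasal] feature of its neighbour.
Likewise in the remaining data: /o/ → [õ] after /ɳ/; /u/ → [ũ] after /ɳ/ — each time a vowel is nasalised next to a preceding nasal.
No change occurs in [ʃet͡sa] because the vowel at the boundary is adjacent to an oral consonant, not a nasal (/a/ next to /t͡s/).
Because the conditioning nasal is to the left of the vowel that changes, the process is progressive (perseverative).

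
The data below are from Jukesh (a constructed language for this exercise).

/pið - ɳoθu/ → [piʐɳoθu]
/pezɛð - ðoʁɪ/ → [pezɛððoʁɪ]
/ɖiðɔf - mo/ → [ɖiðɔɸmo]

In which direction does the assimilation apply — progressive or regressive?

regressive

The segment that alternates is /ð/, which surfaces as [ʐ] when adjacent to /ɳ/.
/ð/ is dental while /ɳ/ is retroflex; the output [ʐ] is retroflex, matching the trigger — so the feature that spreads is place.
Checking the remaining alternation: /f/ → [ɸ] before /m/ (labiodental → bilabial, matching bilabial) — only place changes, and always toward the following segment.
Nothing changes in [pezɛððoʁɪ]: there the adjacent consonants already agree in place (/ð/ and /ð/ are both dental), so this form is consistent with the same rule.
Since the segment that changes precedes the conditioning segment, the assimilation is regressive.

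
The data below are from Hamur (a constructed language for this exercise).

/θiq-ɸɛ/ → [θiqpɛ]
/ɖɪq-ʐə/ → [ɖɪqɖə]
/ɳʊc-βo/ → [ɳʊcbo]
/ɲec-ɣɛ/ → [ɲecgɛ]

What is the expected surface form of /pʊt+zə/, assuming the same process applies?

The data show progressive manner assimilation: /ɸ/ → [p] after /q/; /ʐ/ → [ɖ] after /q/; /β/ → [b] after /c/; /ɣ/ → [g] after /c/. In each pair only manner changes, matching the preceding consonant, while place and voice stay constant.
The rule targets /z/ (voiced alveolar fricative), which sits after the trigger /t/ (stop).
Changing only its manner to stop gives [d] — the voiced alveolar stop.

[pʊtdə]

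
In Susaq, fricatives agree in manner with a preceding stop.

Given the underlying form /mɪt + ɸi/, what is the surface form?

/ɸ/ is a voiceless bilabial fricative. The preceding trigger /t/ is a stop, so /ɸ/ must become a stop as well.
A voiceless bilabial stop is [p], so the surface segment is [p].

[mɪtpi]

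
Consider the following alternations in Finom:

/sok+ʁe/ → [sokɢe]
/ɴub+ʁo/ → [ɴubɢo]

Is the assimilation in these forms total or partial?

partial assimilation

Underlying /ʁ/ is realised as [ɢ] next to /k/; /k/ itself does not change.
/ʁ/ is a fricative while /k/ is a stop; the output [ɢ] is a stop, matching the trigger — so the feature that spreads is manner.
Place and voice are unchanged, so the assimilation is partial, not total.
The other alternating form patterns the same way: /ʁ/ → [ɢ] after /b/ (fricative → stop, matching a stop) — only manner changes, and always toward the preceding segment.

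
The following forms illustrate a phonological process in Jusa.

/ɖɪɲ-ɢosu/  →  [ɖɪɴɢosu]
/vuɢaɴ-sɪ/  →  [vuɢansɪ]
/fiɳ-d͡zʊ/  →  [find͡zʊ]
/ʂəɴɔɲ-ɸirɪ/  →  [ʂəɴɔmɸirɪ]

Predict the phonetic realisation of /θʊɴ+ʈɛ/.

The data show regressive place assimilation: /ɲ/ → [ɴ] before /ɢ/; /ɴ/ → [n] before /s/; /ɳ/ → [n] before /d͡z/; /ɲ/ → [m] before /ɸ/. In each pair only place changes, matching the following consonant, while manner and voice stay constant.
The rule targets /ɴ/ (voiced uvular nasal), which sits before the trigger /ʈ/ (retroflex).
A voiced retroflex nasal is [ɳ], so the surface segment is [ɳ].

[θʊɳʈɛ]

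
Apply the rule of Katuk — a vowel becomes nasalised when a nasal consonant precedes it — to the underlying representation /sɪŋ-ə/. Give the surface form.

[sɪŋə̃]

/ə/ sits next to the nasal /ŋ/ and is therefore nasalised to [ə̃].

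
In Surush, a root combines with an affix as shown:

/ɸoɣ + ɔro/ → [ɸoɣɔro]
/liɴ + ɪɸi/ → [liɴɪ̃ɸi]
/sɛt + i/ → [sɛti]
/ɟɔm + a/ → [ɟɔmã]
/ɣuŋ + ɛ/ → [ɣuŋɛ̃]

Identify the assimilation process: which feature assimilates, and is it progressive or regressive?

progressive nasality assimilation (vowel nasalisation)

The vowel /ɪ/ surfaces as nasalised [ɪ̃] next to the preceding nasal /ɴ/ — it has acquired the [+nasal] feature of its neighbour.
Likewise in the remaining data: /a/ → [ã] after /m/; /ɛ/ → [ɛ̃] after /ŋ/ — each time a vowel is nasalised next to a preceding nasal.
No change occurs in [ɸoɣɔro], [sɛti] because the vowel at the boundary is adjacent to an oral consonant, not a nasal (/ɔ/ next to /ɣ/; /i/ next to /t/).
Because the conditioning nasal is to the left of the vowel that changes, the process is progressive (perseverative).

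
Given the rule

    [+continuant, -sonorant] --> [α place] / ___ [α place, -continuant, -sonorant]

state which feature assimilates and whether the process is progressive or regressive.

The shared variable α links the value of the place features (abbreviated [place]) on the target to the same value on the neighbouring segment, so place is the feature that assimilates.
Since the environment is written after the underscore, the trigger follows the target; the direction is regressive.

regressive place assimilation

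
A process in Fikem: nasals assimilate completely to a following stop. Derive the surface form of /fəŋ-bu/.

[fəbbu]

/ŋ/ is the segment targeted by the rule; it sits immediately before /b/, so it assimilates completely and surfaces as [b].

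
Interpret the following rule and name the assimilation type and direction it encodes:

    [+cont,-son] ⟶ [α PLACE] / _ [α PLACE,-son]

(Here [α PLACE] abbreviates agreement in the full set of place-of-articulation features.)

regressive place assimilation

The shared variable α links the value of the place features (abbreviated [PLACE]) on the target to the same value on the neighbouring segment, so place is the feature that assimilates.
Since the environment is written after the underscore, the trigger follows the target; the direction is regressive.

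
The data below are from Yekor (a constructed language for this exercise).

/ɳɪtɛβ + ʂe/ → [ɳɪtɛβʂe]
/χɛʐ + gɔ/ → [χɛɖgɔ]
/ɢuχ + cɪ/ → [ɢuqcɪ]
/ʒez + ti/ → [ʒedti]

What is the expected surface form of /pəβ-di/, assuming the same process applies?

The data show regressive manner assimilation: /ʐ/ → [ɖ] before /g/; /χ/ → [q] before /c/; /z/ → [d] before /t/. In each pair only manner changes, matching the following consonant, while place and voice stay constant.
Nothing changes in [ɳɪtɛβʂe]: there the adjacent consonants already agree in manner (/β/ and /ʂ/ are both fricatives), so this form is consistent with the same rule.
The rule targets /β/ (voiced bilabial fricative), which sits before the trigger /d/ (stop).
A voiced bilabial stop is [b], so the surface segment is [b].

[pəbdi]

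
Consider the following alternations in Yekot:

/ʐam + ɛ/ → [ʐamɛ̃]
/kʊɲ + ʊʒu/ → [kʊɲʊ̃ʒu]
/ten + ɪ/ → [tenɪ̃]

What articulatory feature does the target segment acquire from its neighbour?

nasality

The vowel /ɛ/ surfaces as nasalised [ɛ̃] next to the preceding nasal /m/ — it has acquired the [+nasal] feature of its neighbour.
The other forms show the same pattern: /ʊ/ → [ʊ̃] after /ɲ/; /ɪ/ → [ɪ̃] after /n/ — each time a vowel is nasalised next to a preceding nasal.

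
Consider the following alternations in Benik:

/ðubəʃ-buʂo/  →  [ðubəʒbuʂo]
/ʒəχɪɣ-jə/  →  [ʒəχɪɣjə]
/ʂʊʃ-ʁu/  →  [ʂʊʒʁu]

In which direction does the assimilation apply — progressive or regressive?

regressive

Comparing underlying and surface forms, /ʃ/ → [ʒ] is the alternation; the neighbouring /b/ is constant.
/ʃ/ is voiceless while /b/ is voiced; the output [ʒ] is voiced, matching the trigger — so the feature that spreads is voicing.
The other alternating form patterns the same way: /ʃ/ → [ʒ] before /ʁ/ (voiceless → voiced, matching voiced) — only voicing changes, and always toward the following segment.
No alternation appears in [ʒəχɪɣjə]: there the adjacent consonants already agree in voicing (/ɣ/ and /j/ are both voiced), so this form is consistent with the same rule.
Since the segment that changes precedes the conditioning segment, the assimilation is regressive.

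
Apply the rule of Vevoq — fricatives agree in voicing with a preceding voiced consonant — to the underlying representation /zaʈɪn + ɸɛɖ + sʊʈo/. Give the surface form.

The rule targets /ɸ/ (voiceless bilabial fricative), which sits after the trigger /n/ (voiced).
A voiced bilabial fricative is [β], so the surface segment is [β].
At the second juncture, /s/ likewise becomes [z] adjacent to /ɖ/.

[zaʈɪnβɛɖzʊʈo]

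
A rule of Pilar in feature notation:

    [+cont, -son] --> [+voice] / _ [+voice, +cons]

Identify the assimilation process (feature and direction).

The structural change is [+voice], and the conditioning segment [+voice, +cons] (a voiced consonant) is itself voiced, so the target comes to share the voicing of its neighbour — voicing assimilation.
The conditioning segment sits to the right of the focus bar, meaning the trigger follows the segment that changes — regressive assimilation.

regressive voicing assimilation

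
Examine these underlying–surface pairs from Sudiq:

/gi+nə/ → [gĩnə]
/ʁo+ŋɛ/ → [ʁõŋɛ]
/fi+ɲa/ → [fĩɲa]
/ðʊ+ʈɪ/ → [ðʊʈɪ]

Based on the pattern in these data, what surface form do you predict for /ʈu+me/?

[ʈũme]

The data show regressive nasality assimilation (vowel nasalisation): /i/ → [ĩ] before /n/; /o/ → [õ] before /ŋ/; /i/ → [ĩ] before /ɲ/ — a vowel is nasalised by an immediately following nasal consonant.
No change occurs in [ðʊʈɪ] because the vowel at the boundary is adjacent to an oral consonant, not a nasal (/ʊ/ next to /ʈ/).
The vowel /u/ is adjacent to the following nasal /m/, so it acquires [+nasal] and surfaces as [ũ].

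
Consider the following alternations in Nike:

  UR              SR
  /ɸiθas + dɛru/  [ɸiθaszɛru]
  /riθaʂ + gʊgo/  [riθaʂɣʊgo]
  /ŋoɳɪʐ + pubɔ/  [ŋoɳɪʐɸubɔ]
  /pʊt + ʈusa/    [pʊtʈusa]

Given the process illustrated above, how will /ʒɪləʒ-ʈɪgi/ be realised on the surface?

The data show progressive manner assimilation: /d/ → [z] after /s/; /g/ → [ɣ] after /ʂ/; /p/ → [ɸ] after /ʐ/. In each pair only manner changes, matching the preceding consonant, while place and voice stay constant.
No alternation appears in [pʊtʈusa]: there the adjacent consonants already agree in manner (/ʈ/ and /t/ are both stops), so this form is consistent with the same rule.
/ʈ/ is a voiceless retroflex stop. The preceding trigger /ʒ/ is a fricative, so /ʈ/ must become a fricative as well.
A voiceless retroflex fricative is [ʂ], so the surface segment is [ʂ].

[ʒɪləʒʂɪgi]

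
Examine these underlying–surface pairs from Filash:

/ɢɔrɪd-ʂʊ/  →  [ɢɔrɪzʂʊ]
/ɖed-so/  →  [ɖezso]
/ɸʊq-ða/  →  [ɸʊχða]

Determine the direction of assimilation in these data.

Comparing underlying and surface forms, /d/ → [z] is the alternation; the neighbouring /ʂ/ is constant.
/d/ is a stop while /ʂ/ is a fricative; the output [z] is a fricative, matching the trigger — so the feature that spreads is manner.
The same holds elsewhere in the data: /d/ → [z] before /s/ (stop → fricative, matching a fricative); /q/ → [χ] before /ð/ (stop → fricative, matching a fricative) — only manner changes, and always toward the following segment.
Since the segment that changes precedes the conditioning segment, the assimilation is regressive.

regressive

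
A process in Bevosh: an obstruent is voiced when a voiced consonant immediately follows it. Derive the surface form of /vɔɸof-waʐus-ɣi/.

The rule targets /f/ (voiceless labiodental fricative), which sits before the trigger /w/ (voiced).
The voiced labiodental fricative is [v], so /f/ → [v].
At the second juncture, /s/ likewise becomes [z] adjacent to /ɣ/.

[vɔɸovwaʐuzɣi]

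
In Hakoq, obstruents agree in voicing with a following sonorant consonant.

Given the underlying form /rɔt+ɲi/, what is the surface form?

/t/ is a voiceless alveolar stop. The following trigger /ɲ/ is voiced, so /t/ must become voiced as well.
A voiced alveolar stop is [d], so the surface segment is [d].

[rɔdɲi]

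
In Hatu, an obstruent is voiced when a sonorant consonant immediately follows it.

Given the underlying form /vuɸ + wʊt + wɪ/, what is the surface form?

/ɸ/ is a voiceless bilabial fricative. The following trigger /w/ is voiced, so /ɸ/ must become voiced as well.
A voiced bilabial fricative is [β], so the surface segment is [β].
At the second juncture, /t/ likewise becomes [d] adjacent to /w/.

[vuβwʊdwɪ]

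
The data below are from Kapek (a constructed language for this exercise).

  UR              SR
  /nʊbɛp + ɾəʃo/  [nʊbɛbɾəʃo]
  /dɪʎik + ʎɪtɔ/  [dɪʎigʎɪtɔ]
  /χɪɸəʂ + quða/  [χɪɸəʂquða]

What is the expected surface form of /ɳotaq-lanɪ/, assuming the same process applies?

[ɳotaɢlanɪ]

The data show regressive voicing assimilation: /p/ → [b] before /ɾ/; /k/ → [g] before /ʎ/. In each pair only voicing changes, matching the following consonant, while place and manner stay constant.
Nothing changes in [χɪɸəʂquða]: there the adjacent consonants already agree in voicing (/ʂ/ and /q/ are both voiceless), so this form is consistent with the same rule.
/q/ is a voiceless uvular stop. The following trigger /l/ is voiced, so /q/ must become voiced as well.
A voiced uvular stop is [ɢ], so the surface segment is [ɢ].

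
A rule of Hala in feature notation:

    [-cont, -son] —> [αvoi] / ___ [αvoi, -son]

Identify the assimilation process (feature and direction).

The shared variable α links the value of [voi] on the target to the same value on the neighbouring segment, so voicing is the feature that assimilates.
The conditioning segment sits to the right of the focus bar, meaning the trigger follows the segment that changes — regressive assimilation.

regressive voicing assimilation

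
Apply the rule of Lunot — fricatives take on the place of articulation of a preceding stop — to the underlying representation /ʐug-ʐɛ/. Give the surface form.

/ʐ/ is a voiced retroflex fricative. The preceding trigger /g/ is velar, so /ʐ/ must become velar as well.
The voiced velar fricative is [ɣ], so /ʐ/ → [ɣ].

[ʐugɣɛ]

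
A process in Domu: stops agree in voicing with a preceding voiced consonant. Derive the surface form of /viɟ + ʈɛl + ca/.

[viɟɖɛlɟa]

/ʈ/ is a voiceless retroflex stop. The preceding trigger /ɟ/ is voiced, so /ʈ/ must become voiced as well.
A voiced retroflex stop is [ɖ], so the surface segment is [ɖ].
At the second juncture, /c/ likewise becomes [ɟ] adjacent to /l/.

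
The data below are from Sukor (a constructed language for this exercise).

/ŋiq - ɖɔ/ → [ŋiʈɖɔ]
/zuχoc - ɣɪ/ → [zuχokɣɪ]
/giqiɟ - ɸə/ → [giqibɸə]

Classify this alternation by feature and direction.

regressive place assimilation

The segment that alternates is /q/, which surfaces as [ʈ] when adjacent to /ɖ/.
/q/ is uvular while /ɖ/ is retroflex; the output [ʈ] is retroflex, matching the trigger — so the feature that spreads is place.
Manner and voice are unchanged, so the assimilation is partial, not total.
Checking the remaining alternations: /c/ → [k] before /ɣ/ (palatal → velar, matching velar); /ɟ/ → [b] before /ɸ/ (palatal → bilabial, matching bilabial) — only place changes, and always toward the following segment.
The trigger is the following segment, so the direction is regressive (anticipatory).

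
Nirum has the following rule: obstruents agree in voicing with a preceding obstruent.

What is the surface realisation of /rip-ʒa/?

/ʒ/ is a voiced postalveolar fricative. The preceding trigger /p/ is voiceless, so /ʒ/ must become voiceless as well.
The voiceless postalveolar fricative is [ʃ], so /ʒ/ → [ʃ].

[ripʃa]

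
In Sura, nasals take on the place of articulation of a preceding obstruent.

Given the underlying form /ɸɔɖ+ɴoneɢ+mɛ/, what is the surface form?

[ɸɔɖɳoneɢɴɛ]

/ɴ/ is a voiced uvular nasal. The preceding trigger /ɖ/ is retroflex, so /ɴ/ must become retroflex as well.
The voiced retroflex nasal is [ɳ], so /ɴ/ → [ɳ].
The same rule applies at the second boundary: /m/ → [ɴ] next to /ɢ/.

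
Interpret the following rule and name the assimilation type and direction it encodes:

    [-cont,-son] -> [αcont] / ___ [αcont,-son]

The rule copies [cont] (continuancy) from the environment onto the target stops; since [±cont] encodes the stop/fricative manner contrast, the assimilating dimension is manner.
Since the environment is written after the underscore, the trigger follows the target; the direction is regressive.

regressive manner assimilation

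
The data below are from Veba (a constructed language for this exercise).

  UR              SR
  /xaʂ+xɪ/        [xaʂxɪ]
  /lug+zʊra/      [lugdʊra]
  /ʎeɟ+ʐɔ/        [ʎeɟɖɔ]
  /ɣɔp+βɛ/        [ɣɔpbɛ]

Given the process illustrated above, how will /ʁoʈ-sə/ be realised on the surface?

[ʁoʈtə]

The data show progressive manner assimilation: /z/ → [d] after /g/; /ʐ/ → [ɖ] after /ɟ/; /β/ → [b] after /p/. In each pair only manner changes, matching the preceding consonant, while place and voice stay constant.
Nothing changes in [xaʂxɪ]: there the adjacent consonants already agree in manner (/x/ and /ʂ/ are both fricatives), so this form is consistent with the same rule.
/s/ is a voiceless alveolar fricative. The preceding trigger /ʈ/ is a stop, so /s/ must become a stop as well.
The voiceless alveolar stop is [t], so /s/ → [t].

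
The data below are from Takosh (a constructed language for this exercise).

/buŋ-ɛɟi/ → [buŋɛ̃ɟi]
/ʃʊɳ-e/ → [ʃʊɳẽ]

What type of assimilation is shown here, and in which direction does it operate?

progressive nasality assimilation (vowel nasalisation)

The vowel /ɛ/ surfaces as nasalised [ɛ̃] next to the preceding nasal /ŋ/ — it has acquired the [+nasal] feature of its neighbour.
Likewise in the remaining data: /e/ → [ẽ] after /ɳ/ — each time a vowel is nasalised next to a preceding nasal.
Because the conditioning nasal is to the left of the vowel that changes, the process is progressive (perseverative).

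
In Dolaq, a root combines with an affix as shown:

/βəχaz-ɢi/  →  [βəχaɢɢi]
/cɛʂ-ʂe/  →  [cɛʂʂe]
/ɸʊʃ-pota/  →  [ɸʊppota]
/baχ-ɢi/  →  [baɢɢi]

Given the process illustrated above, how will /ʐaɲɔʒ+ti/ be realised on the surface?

The data show regressive total assimilation (/z/ → [ɢ] before /ɢ/; /ʃ/ → [p] before /p/; /χ/ → [ɢ] before /ɢ/): in every case the target segment becomes identical to its following neighbour, copying more than a single feature.
In [cɛʂʂe] the two consonants at the boundary are already identical (/ʂ/ + /ʂ/), so the rule applies vacuously and nothing changes.
/ʒ/ is the segment targeted by the rule; it sits immediately before /t/, so it assimilates completely and surfaces as [t].

[ʐaɲɔtti]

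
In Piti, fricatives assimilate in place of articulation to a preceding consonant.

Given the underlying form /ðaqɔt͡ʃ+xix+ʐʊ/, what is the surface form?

[ðaqɔt͡ʃʃixɣʊ]

The rule targets /x/ (voiceless velar fricative), which sits after the trigger /t͡ʃ/ (postalveolar).
The voiceless postalveolar fricative is [ʃ], so /x/ → [ʃ].
The same rule applies at the second boundary: /ʐ/ → [ɣ] next to /x/.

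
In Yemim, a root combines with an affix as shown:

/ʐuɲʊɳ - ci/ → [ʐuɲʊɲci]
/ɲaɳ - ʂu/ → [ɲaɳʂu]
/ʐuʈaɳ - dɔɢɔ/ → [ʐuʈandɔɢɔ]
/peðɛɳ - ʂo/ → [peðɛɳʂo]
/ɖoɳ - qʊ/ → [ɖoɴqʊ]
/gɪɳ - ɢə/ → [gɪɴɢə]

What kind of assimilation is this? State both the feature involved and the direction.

The segment that alternates is /ɳ/, which surfaces as [ɲ] when adjacent to /c/.
The change retroflex → palatal matches the place of the following /c/, identifying this as place assimilation.
Manner and voice are unchanged, so the assimilation is partial, not total.
The same holds elsewhere in the data: /ɳ/ → [n] before /d/ (retroflex → alveolar, matching alveolar); /ɳ/ → [ɴ] before /q/ (retroflex → uvular, matching uvular); /ɳ/ → [ɴ] before /ɢ/ (retroflex → uvular, matching uvular) — only place changes, and always toward the following segment.
Nothing changes in [ɲaɳʂu], [peðɛɳʂo]: there the adjacent consonants already agree in place (/ɳ/ and /ʂ/ are both retroflex; /ɳ/ and /ʂ/ are both retroflex), so these forms are consistent with the same rule.
The trigger is the following segment, so the direction is regressive (anticipatory).

regressive place assimilation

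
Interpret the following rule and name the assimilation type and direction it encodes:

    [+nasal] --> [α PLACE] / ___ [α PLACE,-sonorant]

regressive place assimilation

The rule copies the place features (abbreviated [PLACE]) from the environment onto the target, so the assimilating feature is place.
Since the environment is written after the underscore, the trigger follows the target; the direction is regressive.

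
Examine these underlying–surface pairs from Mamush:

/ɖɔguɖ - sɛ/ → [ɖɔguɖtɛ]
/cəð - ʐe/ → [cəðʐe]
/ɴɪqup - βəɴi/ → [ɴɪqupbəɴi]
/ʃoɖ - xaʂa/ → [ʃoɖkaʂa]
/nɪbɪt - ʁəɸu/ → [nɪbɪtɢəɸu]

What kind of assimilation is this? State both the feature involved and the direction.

The segment that alternates is /s/, which surfaces as [t] when adjacent to /ɖ/.
The change fricative → stop matches the manner of the preceding /ɖ/, identifying this as manner assimilation.
Place and voice are unchanged, so the assimilation is partial, not total.
The same holds elsewhere in the data: /β/ → [b] after /p/ (fricative → stop, matching a stop); /x/ → [k] after /ɖ/ (fricative → stop, matching a stop); /ʁ/ → [ɢ] after /t/ (fricative → stop, matching a stop) — only manner changes, and always toward the preceding segment.
Nothing changes in [cəðʐe]: there the adjacent consonants already agree in manner (/ʐ/ and /ð/ are both fricatives), so this form is consistent with the same rule.
Since the segment that changes follows the conditioning segment, the assimilation is progressive.

progressive manner assimilation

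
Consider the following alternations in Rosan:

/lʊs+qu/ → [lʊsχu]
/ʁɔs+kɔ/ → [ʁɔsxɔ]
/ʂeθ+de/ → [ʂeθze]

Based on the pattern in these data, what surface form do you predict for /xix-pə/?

The data show progressive manner assimilation: /q/ → [χ] after /s/; /k/ → [x] after /s/; /d/ → [z] after /θ/. In each pair only manner changes, matching the preceding consonant, while place and voice stay constant.
The rule targets /p/ (voiceless bilabial stop), which sits after the trigger /x/ (fricative).
The voiceless bilabial fricative is [ɸ], so /p/ → [ɸ].

[xixɸə]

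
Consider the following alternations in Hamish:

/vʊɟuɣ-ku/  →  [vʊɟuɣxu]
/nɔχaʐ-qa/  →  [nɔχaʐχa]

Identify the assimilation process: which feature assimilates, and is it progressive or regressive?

Underlying /k/ is realised as [x] next to /ɣ/; /ɣ/ itself does not change.
The change stop → fricative matches the manner of the preceding /ɣ/, identifying this as manner assimilation.
Place and voice are unchanged, so the assimilation is partial, not total.
The same holds elsewhere in the data: /q/ → [χ] after /ʐ/ (stop → fricative, matching a fricative) — only manner changes, and always toward the preceding segment.
The trigger is the preceding segment, so the direction is progressive (perseverative).

progressive manner assimilation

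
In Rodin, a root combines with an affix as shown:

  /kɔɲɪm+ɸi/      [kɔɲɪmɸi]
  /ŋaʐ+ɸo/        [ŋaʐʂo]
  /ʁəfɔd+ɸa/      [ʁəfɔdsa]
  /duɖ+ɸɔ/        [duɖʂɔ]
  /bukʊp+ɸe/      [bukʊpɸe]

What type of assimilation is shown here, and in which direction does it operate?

The segment that alternates is /ɸ/, which surfaces as [ʂ] when adjacent to /ʐ/.
The change bilabial → retroflex matches the place of the preceding /ʐ/, identifying this as place assimilation.
Manner and voice are unchanged, so the assimilation is partial, not total.
Checking the remaining alternations: /ɸ/ → [s] after /d/ (bilabial → alveolar, matching alveolar); /ɸ/ → [ʂ] after /ɖ/ (bilabial → retroflex, matching retroflex) — only place changes, and always toward the preceding segment.
Nothing changes in [kɔɲɪmɸi], [bukʊpɸe]: there the adjacent consonants already agree in place (/ɸ/ and /m/ are both bilabial; /ɸ/ and /p/ are both bilabial), so these forms are consistent with the same rule.
Since the segment that changes follows the conditioning segment, the assimilation is progressive.

progressive place assimilation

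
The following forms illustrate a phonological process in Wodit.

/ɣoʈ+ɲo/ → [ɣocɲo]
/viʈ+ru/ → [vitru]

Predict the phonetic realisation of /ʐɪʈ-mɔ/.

[ʐɪpmɔ]

The data show regressive place assimilation: /ʈ/ → [c] before /ɲ/; /ʈ/ → [t] before /r/. In each pair only place changes, matching the following consonant, while manner and voice stay constant.
/ʈ/ is a voiceless retroflex stop. The following trigger /m/ is bilabial, so /ʈ/ must become bilabial as well.
Changing only its place to bilabial gives [p] — the voiceless bilabial stop.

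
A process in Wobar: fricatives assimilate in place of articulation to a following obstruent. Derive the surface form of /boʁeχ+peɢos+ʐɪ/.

The rule targets /χ/ (voiceless uvular fricative), which sits before the trigger /p/ (bilabial).
The voiceless bilabial fricative is [ɸ], so /χ/ → [ɸ].
The same rule applies at the second boundary: /s/ → [ʂ] next to /ʐ/.

[boʁeɸpeɢoʂʐɪ]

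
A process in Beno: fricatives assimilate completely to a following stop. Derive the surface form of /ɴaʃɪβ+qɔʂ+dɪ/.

[ɴaʃɪqqɔddɪ]

/β/ is the segment targeted by the rule; it sits immediately before /q/, so it assimilates completely and surfaces as [q].
The same rule applies at the second boundary: /ʂ/ → [d] next to /d/.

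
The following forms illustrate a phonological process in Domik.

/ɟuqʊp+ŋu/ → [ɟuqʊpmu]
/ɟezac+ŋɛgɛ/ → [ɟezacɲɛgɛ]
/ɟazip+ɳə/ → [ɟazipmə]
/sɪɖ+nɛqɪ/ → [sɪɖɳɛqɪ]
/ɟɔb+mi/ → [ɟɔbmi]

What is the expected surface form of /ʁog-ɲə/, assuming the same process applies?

[ʁogŋə]

The data show progressive place assimilation: /ŋ/ → [m] after /p/; /ŋ/ → [ɲ] after /c/; /ɳ/ → [m] after /p/; /n/ → [ɳ] after /ɖ/. In each pair only place changes, matching the preceding consonant, while manner and voice stay constant.
Nothing changes in [ɟɔbmi]: there the adjacent consonants already agree in place (/m/ and /b/ are both bilabial), so this form is consistent with the same rule.
/ɲ/ is a voiced palatal nasal. The preceding trigger /g/ is velar, so /ɲ/ must become velar as well.
Changing only its place to velar gives [ŋ] — the voiced velar nasal.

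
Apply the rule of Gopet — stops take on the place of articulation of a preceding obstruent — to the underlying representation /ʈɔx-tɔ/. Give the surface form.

The rule targets /t/ (voiceless alveolar stop), which sits after the trigger /x/ (velar).
Changing only its place to velar gives [k] — the voiceless velar stop.

[ʈɔxkɔ]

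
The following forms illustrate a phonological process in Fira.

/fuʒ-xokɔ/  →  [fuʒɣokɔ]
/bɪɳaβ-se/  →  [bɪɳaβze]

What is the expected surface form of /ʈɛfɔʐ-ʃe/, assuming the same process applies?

The data show progressive voicing assimilation: /x/ → [ɣ] after /ʒ/; /s/ → [z] after /β/. In each pair only voicing changes, matching the preceding consonant, while place and manner stay constant.
/ʃ/ is a voiceless postalveolar fricative. The preceding trigger /ʐ/ is voiced, so /ʃ/ must become voiced as well.
A voiced postalveolar fricative is [ʒ], so the surface segment is [ʒ].

[ʈɛfɔʐʒe]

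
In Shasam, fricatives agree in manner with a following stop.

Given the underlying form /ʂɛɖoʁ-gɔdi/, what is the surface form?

[ʂɛɖoɢgɔdi]

The rule targets /ʁ/ (voiced uvular fricative), which sits before the trigger /g/ (stop).
A voiced uvular stop is [ɢ], so the surface segment is [ɢ].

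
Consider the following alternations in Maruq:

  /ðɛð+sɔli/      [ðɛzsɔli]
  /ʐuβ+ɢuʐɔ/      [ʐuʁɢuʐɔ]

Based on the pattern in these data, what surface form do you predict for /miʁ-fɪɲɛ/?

The data show regressive place assimilation: /ð/ → [z] before /s/; /β/ → [ʁ] before /ɢ/. In each pair only place changes, matching the following consonant, while manner and voice stay constant.
/ʁ/ is a voiced uvular fricative. The following trigger /f/ is labiodental, so /ʁ/ must become labiodental as well.
Changing only its place to labiodental gives [v] — the voiced labiodental fricative.

[mivfɪɲɛ]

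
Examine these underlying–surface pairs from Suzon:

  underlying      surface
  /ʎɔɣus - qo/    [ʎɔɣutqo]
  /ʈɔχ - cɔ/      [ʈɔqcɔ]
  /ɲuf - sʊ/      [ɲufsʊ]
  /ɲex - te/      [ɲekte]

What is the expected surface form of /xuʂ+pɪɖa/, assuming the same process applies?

[xuʈpɪɖa]

The data show regressive manner assimilation: /s/ → [t] before /q/; /χ/ → [q] before /c/; /x/ → [k] before /t/. In each pair only manner changes, matching the following consonant, while place and voice stay constant.
No alternation appears in [ɲufsʊ]: there the adjacent consonants already agree in manner (/f/ and /s/ are both fricatives), so this form is consistent with the same rule.
/ʂ/ is a voiceless retroflex fricative. The following trigger /p/ is a stop, so /ʂ/ must become a stop as well.
Changing only its manner to stop gives [ʈ] — the voiceless retroflex stop.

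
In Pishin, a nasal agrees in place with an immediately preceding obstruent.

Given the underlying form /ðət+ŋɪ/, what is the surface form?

/ŋ/ is a voiced velar nasal. The preceding trigger /t/ is alveolar, so /ŋ/ must become alveolar as well.
Changing only its place to alveolar gives [n] — the voiced alveolar nasal.

[ðətnɪ]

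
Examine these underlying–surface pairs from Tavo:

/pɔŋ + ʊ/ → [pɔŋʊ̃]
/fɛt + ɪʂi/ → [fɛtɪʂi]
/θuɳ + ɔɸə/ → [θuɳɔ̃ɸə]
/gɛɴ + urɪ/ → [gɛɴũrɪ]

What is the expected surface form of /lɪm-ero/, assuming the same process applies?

[lɪmẽro]

The data show progressive nasality assimilation (vowel nasalisation): /ʊ/ → [ʊ̃] after /ŋ/; /ɔ/ → [ɔ̃] after /ɳ/; /u/ → [ũ] after /ɴ/ — a vowel is nasalised by an immediately preceding nasal consonant.
No change occurs in [fɛtɪʂi] because the vowel at the boundary is adjacent to an oral consonant, not a nasal (/ɪ/ next to /t/).
/e/ sits next to the nasal /m/ and is therefore nasalised to [ẽ].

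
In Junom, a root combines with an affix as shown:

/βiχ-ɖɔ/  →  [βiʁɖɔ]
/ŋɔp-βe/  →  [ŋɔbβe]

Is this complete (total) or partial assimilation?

partial assimilation

Underlying /χ/ is realised as [ʁ] next to /ɖ/; /ɖ/ itself does not change.
/χ/ is voiceless while /ɖ/ is voiced; the output [ʁ] is voiced, matching the trigger — so the feature that spreads is voicing.
Place and manner are unchanged, so the assimilation is partial, not total.
Checking the remaining alternation: /p/ → [b] before /β/ (voiceless → voiced, matching voiced) — only voicing changes, and always toward the following segment.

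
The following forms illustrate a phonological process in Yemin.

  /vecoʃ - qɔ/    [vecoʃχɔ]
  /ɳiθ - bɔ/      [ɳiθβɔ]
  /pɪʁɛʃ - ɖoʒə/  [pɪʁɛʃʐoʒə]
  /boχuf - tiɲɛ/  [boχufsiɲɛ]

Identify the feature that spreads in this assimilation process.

manner

Comparing underlying and surface forms, /q/ → [χ] is the alternation; the neighbouring /ʃ/ is constant.
The change stop → fricative matches the manner of the preceding /ʃ/, identifying this as manner assimilation.
Checking the remaining alternations: /b/ → [β] after /θ/ (stop → fricative, matching a fricative); /ɖ/ → [ʐ] after /ʃ/ (stop → fricative, matching a fricative); /t/ → [s] after /f/ (stop → fricative, matching a fricative) — only manner changes, and always toward the preceding segment.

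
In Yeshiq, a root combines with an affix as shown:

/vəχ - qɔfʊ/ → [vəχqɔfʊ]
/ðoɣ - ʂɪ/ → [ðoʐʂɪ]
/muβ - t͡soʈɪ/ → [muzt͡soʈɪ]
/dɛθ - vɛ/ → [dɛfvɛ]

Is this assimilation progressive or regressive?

regressive

Underlying /ɣ/ is realised as [ʐ] next to /ʂ/; /ʂ/ itself does not change.
The change velar → retroflex matches the place of the following /ʂ/, identifying this as place assimilation.
Checking the remaining alternations: /β/ → [z] before /t͡s/ (bilabial → alveolar, matching alveolar); /θ/ → [f] before /v/ (dental → labiodental, matching labiodental) — only place changes, and always toward the following segment.
No alternation appears in [vəχqɔfʊ]: there the adjacent consonants already agree in place (/χ/ and /q/ are both uvular), so this form is consistent with the same rule.
Since the segment that changes precedes the conditioning segment, the assimilation is regressive.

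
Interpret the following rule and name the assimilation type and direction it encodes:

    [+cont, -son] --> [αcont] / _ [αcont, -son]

regressive manner assimilation

The rule copies [cont] (continuancy) from the environment onto the target fricatives; since [±cont] encodes the stop/fricative manner contrast, the assimilating dimension is manner.
The conditioning segment sits to the right of the focus bar, meaning the trigger follows the segment that changes — regressive assimilation.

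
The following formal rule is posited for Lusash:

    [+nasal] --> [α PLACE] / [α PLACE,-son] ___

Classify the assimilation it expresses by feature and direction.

progressive place assimilation

The shared variable α links the value of the place features (abbreviated [PLACE]) on the target to the same value on the neighbouring segment, so place is the feature that assimilates.
The conditioning segment sits to the left of the focus bar, meaning the trigger precedes the segment that changes — progressive assimilation.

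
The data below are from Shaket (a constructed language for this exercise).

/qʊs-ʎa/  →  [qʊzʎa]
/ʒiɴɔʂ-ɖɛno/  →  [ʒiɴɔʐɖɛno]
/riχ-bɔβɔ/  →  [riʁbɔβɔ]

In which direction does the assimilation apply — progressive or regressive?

The segment that alternates is /s/, which surfaces as [z] when adjacent to /ʎ/.
/s/ is voiceless while /ʎ/ is voiced; the output [z] is voiced, matching the trigger — so the feature that spreads is voicing.
The other alternating forms pattern the same way: /ʂ/ → [ʐ] before /ɖ/ (voiceless → voiced, matching voiced); /χ/ → [ʁ] before /b/ (voiceless → voiced, matching voiced) — only voicing changes, and always toward the following segment.
Since the segment that changes precedes the conditioning segment, the assimilation is regressive.

regressive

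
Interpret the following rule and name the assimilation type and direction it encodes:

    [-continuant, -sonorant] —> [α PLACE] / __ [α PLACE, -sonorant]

The shared variable α links the value of the place features (abbreviated [PLACE]) on the target to the same value on the neighbouring segment, so place is the feature that assimilates.
The conditioning segment sits to the right of the focus bar, meaning the trigger follows the segment that changes — regressive assimilation.

regressive place assimilation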